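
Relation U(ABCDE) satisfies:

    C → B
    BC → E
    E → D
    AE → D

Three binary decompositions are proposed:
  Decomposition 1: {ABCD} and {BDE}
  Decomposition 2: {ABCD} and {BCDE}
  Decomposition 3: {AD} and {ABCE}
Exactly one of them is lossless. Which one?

Decomposition 2

Decomposition 1: common = {BD}, closure = {BD} → lossy.
Decomposition 2: common = {BCD}, closure = {BCDE} → lossless.
Decomposition 3: common = {A}, closure = {A} → lossy.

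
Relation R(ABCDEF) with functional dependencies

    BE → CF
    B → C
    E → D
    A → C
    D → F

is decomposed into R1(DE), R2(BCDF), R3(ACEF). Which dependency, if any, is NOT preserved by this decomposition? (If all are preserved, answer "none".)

BE → CF: restricted closure across fragments reaches CF.
B → C lies within R2.
E → D lies within R1.
A → C lies within R3.
D → F lies within R2.
Every dependency is enforceable on the fragments, so the decomposition is dependency-preserving.

none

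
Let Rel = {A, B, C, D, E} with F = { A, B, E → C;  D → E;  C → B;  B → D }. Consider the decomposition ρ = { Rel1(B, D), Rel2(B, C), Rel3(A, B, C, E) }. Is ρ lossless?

Chase test. Columns are A, B, C, D, E; row i has aⱼ where attribute j ∈ Reli, else bᵢⱼ.
Initial tableau (one row per fragment):
  row 1: b11 a2 b13 a4 b15
  row 2: b21 a2 a3 b24 b25
  row 3: a1 a2 a3 b34 a5
Rows 1 and 2 agree on B; apply B→D and equate their D entries.
Rows 1 and 3 agree on B; apply B→D and equate their D entries.
Rows 1 and 2 agree on D; apply D→E and equate their E entries.
Rows 1 and 3 agree on D; apply D→E and equate their E entries.
Row 3 is now all distinguished symbols — the join is lossless.

Yes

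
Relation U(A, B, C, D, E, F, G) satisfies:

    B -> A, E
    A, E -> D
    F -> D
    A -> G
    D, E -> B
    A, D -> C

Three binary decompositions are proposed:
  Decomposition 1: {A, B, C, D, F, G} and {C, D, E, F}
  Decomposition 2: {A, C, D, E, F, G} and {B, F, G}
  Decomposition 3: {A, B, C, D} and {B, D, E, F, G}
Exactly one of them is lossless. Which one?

Decomposition 3

Decomposition 1: common = {C, D, F}, closure = {C, D, F} → lossy.
Decomposition 2: common = {F, G}, closure = {D, F, G} → lossy.
Decomposition 3: common = {B, D}, closure = {A, B, C, D, E, G} → lossless.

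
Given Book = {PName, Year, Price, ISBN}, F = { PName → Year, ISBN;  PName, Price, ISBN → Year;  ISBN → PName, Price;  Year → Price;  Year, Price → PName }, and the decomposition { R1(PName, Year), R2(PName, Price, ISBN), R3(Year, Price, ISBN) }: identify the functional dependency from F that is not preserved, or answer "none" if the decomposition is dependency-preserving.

none

PName → Year, ISBN: restricted closure across fragments reaches Year, ISBN.
PName, Price, ISBN → Year: restricted closure across fragments reaches Year.
ISBN → PName, Price lies within R2.
Year → Price lies within R3.
Year, Price → PName: restricted closure across fragments reaches PName.
Every dependency is enforceable on the fragments, so the decomposition is dependency-preserving.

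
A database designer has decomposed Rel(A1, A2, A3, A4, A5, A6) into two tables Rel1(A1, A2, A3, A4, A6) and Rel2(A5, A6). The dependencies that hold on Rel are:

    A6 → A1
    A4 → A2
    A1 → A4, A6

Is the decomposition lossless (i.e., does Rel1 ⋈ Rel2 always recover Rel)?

No

Common attributes: Rel1 ∩ Rel2 = {A6}.
Closure of {A6}: A6 → A1 applies, adding A1; A1 → A4, A6 applies, adding A4; A4 → A2 applies, adding A2. So (A6)⁺ = {A1, A2, A4, A6}.
The closure contains neither all of Rel1 = {A1, A2, A3, A4, A6} nor all of Rel2 = {A5, A6}, so the common attributes are not a superkey of either fragment. The join is lossy.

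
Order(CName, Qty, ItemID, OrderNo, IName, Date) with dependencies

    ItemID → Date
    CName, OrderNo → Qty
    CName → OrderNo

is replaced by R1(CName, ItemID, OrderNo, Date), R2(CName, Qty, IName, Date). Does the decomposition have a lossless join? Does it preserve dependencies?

Lossless test: (CName, Date)⁺ = {CName, Qty, OrderNo, Date}, which is a superkey of neither fragment — lossy.
Dependency preservation: CName, OrderNo → Qty is not contained in any single fragment, but the restricted closure of its left-hand side across the fragments still reaches the right-hand side; the remaining FDs each lie inside some fragment. All dependencies are preserved.

lossy but dependency-preserving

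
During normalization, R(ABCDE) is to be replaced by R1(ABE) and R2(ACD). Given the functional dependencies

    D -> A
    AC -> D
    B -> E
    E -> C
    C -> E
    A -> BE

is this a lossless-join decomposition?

Yes

Common attributes: R1 ∩ R2 = {A}.
Closure of {A}: A → BE applies, adding BE; E → C applies, adding C; AC → D applies, adding D. So (A)⁺ = {ABCDE}.
This closure contains every attribute of R1, so R1 ∩ R2 → R1. The join is lossless.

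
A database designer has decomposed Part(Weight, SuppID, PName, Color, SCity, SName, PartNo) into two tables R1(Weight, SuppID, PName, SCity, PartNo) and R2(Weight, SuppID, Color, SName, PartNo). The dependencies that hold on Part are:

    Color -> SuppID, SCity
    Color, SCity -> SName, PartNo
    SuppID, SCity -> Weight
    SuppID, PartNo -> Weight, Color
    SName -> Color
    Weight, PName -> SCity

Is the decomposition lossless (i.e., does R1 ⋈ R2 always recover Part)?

Yes

Common attributes: R1 ∩ R2 = {Weight, SuppID, PartNo}.
Closure of {Weight, SuppID, PartNo}: SuppID, PartNo → Weight, Color applies, adding Color; Color → SuppID, SCity applies, adding SCity; Color, SCity → SName, PartNo applies, adding SName. So (Weight, SuppID, PartNo)⁺ = {Weight, SuppID, Color, SCity, SName, PartNo}.
This closure contains every attribute of R2, so R1 ∩ R2 → R2. The join is lossless.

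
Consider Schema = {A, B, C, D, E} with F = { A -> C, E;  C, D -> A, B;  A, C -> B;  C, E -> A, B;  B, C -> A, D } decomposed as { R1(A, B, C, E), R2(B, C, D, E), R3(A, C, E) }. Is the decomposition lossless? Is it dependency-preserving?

Lossless test (chase): Rows 1 and 3 agree on A, C; apply A, C→B and equate their B entries. Rows 1 and 2 agree on C, E; apply C, E→A, B and equate their A, B entries. Rows 1 and 2 agree on B, C; apply B, C→A, D and equate their A, D entries. Rows 1 and 3 agree on B, C; apply B, C→A, D and equate their A, D entries. Row 1 is now all distinguished symbols — the join is lossless.
Dependency preservation: C, D → A, B; B, C → A, D are not contained in any single fragment, but the restricted closure of each left-hand side across the fragments still reaches the right-hand side; the remaining FDs each lie inside some fragment. All dependencies are preserved.

lossless and dependency-preserving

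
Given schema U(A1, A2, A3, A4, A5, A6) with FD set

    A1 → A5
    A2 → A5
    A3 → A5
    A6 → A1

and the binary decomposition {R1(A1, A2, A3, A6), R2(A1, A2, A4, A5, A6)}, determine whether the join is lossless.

No

Common attributes: R1 ∩ R2 = {A1, A2, A6}.
Closure of {A1, A2, A6}: A1 → A5 applies, adding A5. So (A1, A2, A6)⁺ = {A1, A2, A5, A6}.
The closure contains neither all of R1 = {A1, A2, A3, A6} nor all of R2 = {A1, A2, A4, A5, A6}, so the common attributes are not a superkey of either fragment. The join is lossy.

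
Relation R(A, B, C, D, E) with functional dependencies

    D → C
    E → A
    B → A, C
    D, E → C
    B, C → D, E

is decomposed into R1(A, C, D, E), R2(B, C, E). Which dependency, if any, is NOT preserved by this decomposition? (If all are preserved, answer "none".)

Check B, C → D, E: no single fragment contains all of {B, C, D, E}, and the restricted closure of {B, C} across the fragments never reaches {D, E}.
D → C is preserved.
E → A is preserved.
B → A, C is preserved.
D, E → C is preserved.

B, C → D, E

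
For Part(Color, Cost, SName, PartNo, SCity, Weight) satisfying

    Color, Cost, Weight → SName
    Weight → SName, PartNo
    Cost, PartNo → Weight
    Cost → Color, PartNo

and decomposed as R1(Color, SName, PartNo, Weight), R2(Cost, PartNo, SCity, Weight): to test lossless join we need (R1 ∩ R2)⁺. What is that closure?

R1 ∩ R2 = {PartNo, Weight}.
Weight → SName, PartNo applies, adding SName
Closure: {SName, PartNo, Weight}.

SName, PartNo, Weight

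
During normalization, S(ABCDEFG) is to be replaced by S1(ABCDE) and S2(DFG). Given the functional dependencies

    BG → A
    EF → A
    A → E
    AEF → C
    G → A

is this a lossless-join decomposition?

No

Common attributes: S1 ∩ S2 = {D}.
No dependency enlarges {D}, so (D)⁺ = {D}.
The closure contains neither all of S1 = {ABCDE} nor all of S2 = {DFG}, so the common attributes are not a superkey of either fragment. The join is lossy.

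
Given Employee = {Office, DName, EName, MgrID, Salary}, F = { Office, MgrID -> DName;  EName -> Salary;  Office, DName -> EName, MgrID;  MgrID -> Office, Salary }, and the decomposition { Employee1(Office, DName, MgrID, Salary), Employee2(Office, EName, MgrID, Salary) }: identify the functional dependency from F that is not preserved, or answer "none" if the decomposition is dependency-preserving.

none

Office, MgrID → DName lies within Employee1.
EName → Salary lies within Employee2.
Office, DName → EName, MgrID: restricted closure across fragments reaches EName, MgrID.
MgrID → Office, Salary lies within Employee1.
Every dependency is enforceable on the fragments, so the decomposition is dependency-preserving.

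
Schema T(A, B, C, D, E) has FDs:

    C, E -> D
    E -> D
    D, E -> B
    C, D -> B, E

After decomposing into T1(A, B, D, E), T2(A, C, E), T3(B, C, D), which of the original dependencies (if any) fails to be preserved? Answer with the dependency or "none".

C, D -> B, E

Check C, D → B, E: no single fragment contains all of {B, C, D, E}, and the restricted closure of {C, D} across the fragments never reaches {B, E}.
C, E → D is preserved.
E → D is preserved.
D, E → B is preserved.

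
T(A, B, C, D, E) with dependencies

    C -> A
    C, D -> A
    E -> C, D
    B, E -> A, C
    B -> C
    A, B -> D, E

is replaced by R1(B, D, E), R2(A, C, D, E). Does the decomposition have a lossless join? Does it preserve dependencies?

Lossless test: (D, E)⁺ = {A, C, D, E}, which contains all of one fragment — lossless.
Dependency preservation: B, E → A, C; B → C; A, B → D, E are not contained in any single fragment, but the restricted closure of each left-hand side across the fragments still reaches the right-hand side; the remaining FDs each lie inside some fragment. All dependencies are preserved.

lossless and dependency-preserving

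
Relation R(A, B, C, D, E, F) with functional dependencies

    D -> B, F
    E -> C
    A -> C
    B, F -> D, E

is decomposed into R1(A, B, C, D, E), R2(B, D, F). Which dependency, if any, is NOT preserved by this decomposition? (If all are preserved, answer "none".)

D → B, F lies within R2.
E → C lies within R1.
A → C lies within R1.
B, F → D, E: restricted closure across fragments reaches D, E.
Every dependency is enforceable on the fragments, so the decomposition is dependency-preserving.

none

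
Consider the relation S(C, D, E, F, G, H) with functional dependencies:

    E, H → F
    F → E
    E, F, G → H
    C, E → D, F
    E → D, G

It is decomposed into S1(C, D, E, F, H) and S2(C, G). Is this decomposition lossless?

No

Common attributes: S1 ∩ S2 = {C}.
No dependency enlarges {C}, so (C)⁺ = {C}.
The closure contains neither all of S1 = {C, D, E, F, H} nor all of S2 = {C, G}, so the common attributes are not a superkey of either fragment. The join is lossy.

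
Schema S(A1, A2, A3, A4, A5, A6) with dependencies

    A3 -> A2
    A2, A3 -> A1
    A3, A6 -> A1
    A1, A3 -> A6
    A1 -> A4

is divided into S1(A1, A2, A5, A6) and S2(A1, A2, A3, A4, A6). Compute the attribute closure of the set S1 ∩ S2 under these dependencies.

A1, A2, A4, A6

S1 ∩ S2 = {A1, A2, A6}.
A1 → A4 applies, adding A4
Closure: {A1, A2, A4, A6}.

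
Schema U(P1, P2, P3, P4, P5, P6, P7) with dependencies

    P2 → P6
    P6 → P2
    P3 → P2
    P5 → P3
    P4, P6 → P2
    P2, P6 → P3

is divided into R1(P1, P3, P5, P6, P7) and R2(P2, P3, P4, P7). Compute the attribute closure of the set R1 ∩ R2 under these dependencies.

R1 ∩ R2 = {P3, P7}.
P3 → P2 applies, adding P2
P2 → P6 applies, adding P6
Closure: {P2, P3, P6, P7}.

P2, P3, P6, P7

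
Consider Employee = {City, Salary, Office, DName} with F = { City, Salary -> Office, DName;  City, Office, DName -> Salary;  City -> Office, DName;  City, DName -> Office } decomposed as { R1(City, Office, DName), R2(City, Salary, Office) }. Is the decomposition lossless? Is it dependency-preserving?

Lossless test: (City, Office)⁺ = {City, Salary, Office, DName}, which contains all of one fragment — lossless.
Dependency preservation: City, Salary → Office, DName; City, Office, DName → Salary are not contained in any single fragment, but the restricted closure of each left-hand side across the fragments still reaches the right-hand side; the remaining FDs each lie inside some fragment. All dependencies are preserved.

lossless and dependency-preserving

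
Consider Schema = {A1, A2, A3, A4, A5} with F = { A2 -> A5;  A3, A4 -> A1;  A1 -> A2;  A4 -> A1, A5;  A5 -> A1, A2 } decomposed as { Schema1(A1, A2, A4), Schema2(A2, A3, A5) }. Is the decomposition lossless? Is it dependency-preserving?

lossy but dependency-preserving

Lossless test: (A2)⁺ = {A1, A2, A5}, which is a superkey of neither fragment — lossy.
Dependency preservation: A3, A4 → A1; A4 → A1, A5; A5 → A1, A2 are not contained in any single fragment, but the restricted closure of each left-hand side across the fragments still reaches the right-hand side; the remaining FDs each lie inside some fragment. All dependencies are preserved.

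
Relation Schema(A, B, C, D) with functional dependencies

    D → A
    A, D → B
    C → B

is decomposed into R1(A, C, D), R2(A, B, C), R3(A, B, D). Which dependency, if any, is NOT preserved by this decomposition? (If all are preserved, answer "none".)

none

D → A lies within R1.
A, D → B lies within R3.
C → B lies within R2.
Every dependency is enforceable on the fragments, so the decomposition is dependency-preserving.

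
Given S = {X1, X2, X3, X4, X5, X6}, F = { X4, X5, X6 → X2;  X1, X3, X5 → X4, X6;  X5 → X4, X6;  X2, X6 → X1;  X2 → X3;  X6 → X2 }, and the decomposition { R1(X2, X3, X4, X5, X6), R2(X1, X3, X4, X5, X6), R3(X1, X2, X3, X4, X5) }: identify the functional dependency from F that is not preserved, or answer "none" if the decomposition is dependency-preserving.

X4, X5, X6 → X2 lies within R1.
X1, X3, X5 → X4, X6 lies within R2.
X5 → X4, X6 lies within R1.
X2, X6 → X1: restricted closure across fragments reaches X1.
X2 → X3 lies within R1.
X6 → X2 lies within R1.
Every dependency is enforceable on the fragments, so the decomposition is dependency-preserving.

none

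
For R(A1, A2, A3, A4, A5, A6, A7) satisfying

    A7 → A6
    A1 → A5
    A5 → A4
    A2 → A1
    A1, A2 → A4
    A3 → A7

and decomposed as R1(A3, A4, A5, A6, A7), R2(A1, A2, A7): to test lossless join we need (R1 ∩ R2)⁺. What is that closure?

R1 ∩ R2 = {A7}.
A7 → A6 applies, adding A6
Closure: {A6, A7}.

A6, A7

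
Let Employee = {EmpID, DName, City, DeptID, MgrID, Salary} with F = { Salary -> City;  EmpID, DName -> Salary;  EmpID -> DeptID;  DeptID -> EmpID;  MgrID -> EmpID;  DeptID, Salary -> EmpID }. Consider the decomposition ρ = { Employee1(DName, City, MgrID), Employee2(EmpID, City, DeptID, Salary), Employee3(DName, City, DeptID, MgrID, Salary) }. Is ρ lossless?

Yes

Chase test. Columns are EmpID, DName, City, DeptID, MgrID, Salary; row i has aⱼ where attribute j ∈ Employeei, else bᵢⱼ.
Initial tableau (one row per fragment):
  row 1: b11 a2 a3 b14 a5 b16
  row 2: a1 b22 a3 a4 b25 a6
  row 3: b31 a2 a3 a4 a5 a6
Rows 2 and 3 agree on DeptID; apply DeptID→EmpID and equate their EmpID entries.
Rows 1 and 3 agree on MgrID; apply MgrID→EmpID and equate their EmpID entries.
Rows 1 and 3 agree on EmpID, DName; apply EmpID, DName→Salary and equate their Salary entries.
Rows 1 and 2 agree on EmpID; apply EmpID→DeptID and equate their DeptID entries.
Row 1 is now all distinguished symbols — the join is lossless.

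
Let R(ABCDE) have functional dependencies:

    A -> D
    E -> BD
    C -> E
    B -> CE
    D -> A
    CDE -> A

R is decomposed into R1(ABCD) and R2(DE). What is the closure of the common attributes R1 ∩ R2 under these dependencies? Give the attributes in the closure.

R1 ∩ R2 = {D}.
D → A applies, adding A
Closure: {AD}.

AD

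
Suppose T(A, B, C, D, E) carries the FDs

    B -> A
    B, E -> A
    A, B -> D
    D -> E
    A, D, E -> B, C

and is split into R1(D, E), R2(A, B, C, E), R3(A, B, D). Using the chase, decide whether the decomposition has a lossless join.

Chase test. Columns are A, B, C, D, E; row i has aⱼ where attribute j ∈ Ri, else bᵢⱼ.
Initial tableau (one row per fragment):
  row 1: b11 b12 b13 a4 a5
  row 2: a1 a2 a3 b24 a5
  row 3: a1 a2 b33 a4 b35
Rows 2 and 3 agree on A, B; apply A, B→D and equate their D entries.
Rows 1 and 3 agree on D; apply D→E and equate their E entries.
Rows 2 and 3 agree on A, D, E; apply A, D, E→B, C and equate their B, C entries.
Row 2 is now all distinguished symbols — the join is lossless.

Yes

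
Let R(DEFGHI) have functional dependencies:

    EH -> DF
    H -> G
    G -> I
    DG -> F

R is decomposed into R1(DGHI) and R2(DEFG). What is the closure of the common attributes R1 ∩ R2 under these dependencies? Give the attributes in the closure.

DFGI

R1 ∩ R2 = {DG}.
G → I applies, adding I
DG → F applies, adding F
Closure: {DFGI}.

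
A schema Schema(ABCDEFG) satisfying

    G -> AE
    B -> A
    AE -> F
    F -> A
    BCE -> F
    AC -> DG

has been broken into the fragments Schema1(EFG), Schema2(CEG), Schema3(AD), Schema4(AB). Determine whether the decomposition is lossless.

Chase test. Columns are ABCDEFG; row i has aⱼ where attribute j ∈ Schemai, else bᵢⱼ.
Initial tableau (one row per fragment):
  row 1: b11 b12 b13 b14 a5 a6 a7
  row 2: b21 b22 a3 b24 a5 b26 a7
  row 3: a1 b32 b33 a4 b35 b36 b37
  row 4: a1 a2 b43 b44 b45 b46 b47
Rows 1 and 2 agree on G; apply G→AE and equate their AE entries.
Rows 1 and 2 agree on AE; apply AE→F and equate their F entries.
No row becomes fully distinguished — the join is lossy.

No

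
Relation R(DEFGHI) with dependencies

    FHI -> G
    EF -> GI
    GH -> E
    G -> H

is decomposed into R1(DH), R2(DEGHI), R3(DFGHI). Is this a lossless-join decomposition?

Yes

Chase test. Columns are DEFGHI; row i has aⱼ where attribute j ∈ Ri, else bᵢⱼ.
Initial tableau (one row per fragment):
  row 1: a1 b12 b13 b14 a5 b16
  row 2: a1 a2 b23 a4 a5 a6
  row 3: a1 b32 a3 a4 a5 a6
Rows 2 and 3 agree on GH; apply GH→E and equate their E entries.
Row 3 is now all distinguished symbols — the join is lossless.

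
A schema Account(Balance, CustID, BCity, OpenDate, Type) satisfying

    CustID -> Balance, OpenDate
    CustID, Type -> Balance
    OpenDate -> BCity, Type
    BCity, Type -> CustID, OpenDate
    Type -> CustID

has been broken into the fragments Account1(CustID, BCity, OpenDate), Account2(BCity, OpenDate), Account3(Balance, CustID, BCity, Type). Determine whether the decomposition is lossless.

Yes

Chase test. Columns are Balance, CustID, BCity, OpenDate, Type; row i has aⱼ where attribute j ∈ Accounti, else bᵢⱼ.
Initial tableau (one row per fragment):
  row 1: b11 a2 a3 a4 b15
  row 2: b21 b22 a3 a4 b25
  row 3: a1 a2 a3 b34 a5
Rows 1 and 3 agree on CustID; apply CustID→Balance, OpenDate and equate their Balance, OpenDate entries.
Rows 1 and 2 agree on OpenDate; apply OpenDate→BCity, Type and equate their BCity, Type entries.
Rows 1 and 3 agree on OpenDate; apply OpenDate→BCity, Type and equate their BCity, Type entries.
Rows 1 and 2 agree on BCity, Type; apply BCity, Type→CustID, OpenDate and equate their CustID, OpenDate entries.
Rows 1 and 2 agree on CustID; apply CustID→Balance, OpenDate and equate their Balance, OpenDate entries.
Row 1 is now all distinguished symbols — the join is lossless.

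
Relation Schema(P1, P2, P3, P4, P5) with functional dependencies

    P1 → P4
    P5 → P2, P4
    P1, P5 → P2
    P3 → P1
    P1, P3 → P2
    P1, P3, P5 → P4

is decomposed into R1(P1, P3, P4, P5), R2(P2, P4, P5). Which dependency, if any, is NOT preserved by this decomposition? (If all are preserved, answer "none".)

P1, P3 → P2

Check P1, P3 → P2: no single fragment contains all of {P1, P2, P3}, and the restricted closure of {P1, P3} across the fragments never reaches {P2}.
P1 → P4 is preserved.
P5 → P2, P4 is preserved.
P1, P5 → P2 is preserved.
P3 → P1 is preserved.
P1, P3, P5 → P4 is preserved.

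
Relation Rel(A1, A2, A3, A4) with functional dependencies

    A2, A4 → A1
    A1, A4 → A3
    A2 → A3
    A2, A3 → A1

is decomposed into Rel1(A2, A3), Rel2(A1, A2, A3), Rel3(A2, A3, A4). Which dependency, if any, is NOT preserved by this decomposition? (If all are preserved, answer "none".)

A1, A4 → A3

Check A1, A4 → A3: no single fragment contains all of {A1, A3, A4}, and the restricted closure of {A1, A4} across the fragments never reaches {A3}.
A2, A4 → A1 is preserved.
A2 → A3 is preserved.
A2, A3 → A1 is preserved.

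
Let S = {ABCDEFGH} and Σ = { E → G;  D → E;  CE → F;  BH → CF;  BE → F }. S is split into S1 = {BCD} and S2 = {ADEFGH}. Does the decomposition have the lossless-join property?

No

Common attributes: S1 ∩ S2 = {D}.
Closure of {D}: D → E applies, adding E; E → G applies, adding G. So (D)⁺ = {DEG}.
The closure contains neither all of S1 = {BCD} nor all of S2 = {ADEFGH}, so the common attributes are not a superkey of either fragment. The join is lossy.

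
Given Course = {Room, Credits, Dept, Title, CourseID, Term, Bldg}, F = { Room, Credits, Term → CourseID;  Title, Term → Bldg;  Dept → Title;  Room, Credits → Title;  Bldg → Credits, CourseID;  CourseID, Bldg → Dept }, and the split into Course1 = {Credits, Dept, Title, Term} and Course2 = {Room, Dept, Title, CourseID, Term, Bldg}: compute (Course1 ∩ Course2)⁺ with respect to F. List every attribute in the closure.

Credits, Dept, Title, CourseID, Term, Bldg

Course1 ∩ Course2 = {Dept, Title, Term}.
Title, Term → Bldg applies, adding Bldg
Bldg → Credits, CourseID applies, adding Credits, CourseID
Closure: {Credits, Dept, Title, CourseID, Term, Bldg}.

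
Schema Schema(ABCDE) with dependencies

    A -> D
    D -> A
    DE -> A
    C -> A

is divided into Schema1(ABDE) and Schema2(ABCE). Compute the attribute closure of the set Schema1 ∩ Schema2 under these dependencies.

ABDE

Schema1 ∩ Schema2 = {ABE}.
A → D applies, adding D
Closure: {ABDE}.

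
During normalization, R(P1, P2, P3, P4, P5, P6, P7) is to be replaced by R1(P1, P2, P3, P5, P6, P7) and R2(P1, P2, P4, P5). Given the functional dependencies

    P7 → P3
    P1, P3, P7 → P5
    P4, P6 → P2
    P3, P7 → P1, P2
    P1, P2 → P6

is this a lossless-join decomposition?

No

Common attributes: R1 ∩ R2 = {P1, P2, P5}.
Closure of {P1, P2, P5}: P1, P2 → P6 applies, adding P6. So (P1, P2, P5)⁺ = {P1, P2, P5, P6}.
The closure contains neither all of R1 = {P1, P2, P3, P5, P6, P7} nor all of R2 = {P1, P2, P4, P5}, so the common attributes are not a superkey of either fragment. The join is lossy.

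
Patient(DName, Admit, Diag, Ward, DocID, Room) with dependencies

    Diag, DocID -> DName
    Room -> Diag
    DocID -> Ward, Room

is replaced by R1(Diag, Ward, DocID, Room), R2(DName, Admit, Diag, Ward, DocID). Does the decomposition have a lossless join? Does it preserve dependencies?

Lossless test: (Diag, Ward, DocID)⁺ = {DName, Diag, Ward, DocID, Room}, which contains all of one fragment — lossless.
Dependency preservation: every FD's attributes lie within a single fragment, so each can be enforced locally — preserved.

lossless and dependency-preserving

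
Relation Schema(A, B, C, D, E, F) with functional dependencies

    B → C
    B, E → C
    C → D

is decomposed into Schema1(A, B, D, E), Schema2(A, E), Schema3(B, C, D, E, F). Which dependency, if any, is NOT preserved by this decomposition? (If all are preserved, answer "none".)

B → C lies within Schema3.
B, E → C lies within Schema3.
C → D lies within Schema3.
Every dependency is enforceable on the fragments, so the decomposition is dependency-preserving.

none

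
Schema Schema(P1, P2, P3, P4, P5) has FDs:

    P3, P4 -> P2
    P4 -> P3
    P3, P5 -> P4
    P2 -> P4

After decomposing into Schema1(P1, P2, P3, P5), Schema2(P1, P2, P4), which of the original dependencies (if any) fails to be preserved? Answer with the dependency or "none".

none

P3, P4 → P2: restricted closure across fragments reaches P2.
P4 → P3: restricted closure across fragments reaches P3.
P3, P5 → P4: restricted closure across fragments reaches P4.
P2 → P4 lies within Schema2.
Every dependency is enforceable on the fragments, so the decomposition is dependency-preserving.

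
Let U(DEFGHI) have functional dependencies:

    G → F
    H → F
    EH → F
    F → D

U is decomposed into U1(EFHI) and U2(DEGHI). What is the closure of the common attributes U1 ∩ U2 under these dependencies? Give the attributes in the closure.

U1 ∩ U2 = {EHI}.
H → F applies, adding F
F → D applies, adding D
Closure: {DEFHI}.

DEFHI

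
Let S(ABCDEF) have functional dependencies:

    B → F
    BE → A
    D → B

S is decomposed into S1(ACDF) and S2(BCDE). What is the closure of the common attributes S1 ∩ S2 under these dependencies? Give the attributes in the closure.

BCDF

S1 ∩ S2 = {CD}.
D → B applies, adding B
B → F applies, adding F
Closure: {BCDF}.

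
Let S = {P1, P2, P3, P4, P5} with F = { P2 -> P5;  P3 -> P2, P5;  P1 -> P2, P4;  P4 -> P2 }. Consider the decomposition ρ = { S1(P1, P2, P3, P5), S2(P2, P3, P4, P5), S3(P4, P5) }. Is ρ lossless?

No

Chase test. Columns are P1, P2, P3, P4, P5; row i has aⱼ where attribute j ∈ Si, else bᵢⱼ.
Initial tableau (one row per fragment):
  row 1: a1 a2 a3 b14 a5
  row 2: b21 a2 a3 a4 a5
  row 3: b31 b32 b33 a4 a5
Rows 2 and 3 agree on P4; apply P4→P2 and equate their P2 entries.
No row becomes fully distinguished — the join is lossy.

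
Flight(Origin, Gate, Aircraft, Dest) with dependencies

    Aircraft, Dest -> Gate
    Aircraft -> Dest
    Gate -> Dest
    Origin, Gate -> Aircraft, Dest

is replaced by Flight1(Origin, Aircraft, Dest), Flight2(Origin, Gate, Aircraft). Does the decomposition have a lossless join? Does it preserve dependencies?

Lossless test: (Origin, Aircraft)⁺ = {Origin, Gate, Aircraft, Dest}, which contains all of one fragment — lossless.
Dependency preservation: the restricted closure of {Gate} across the fragments never reaches {Dest}, so Gate → Dest cannot be enforced without a join — not preserved.

lossless but not dependency-preserving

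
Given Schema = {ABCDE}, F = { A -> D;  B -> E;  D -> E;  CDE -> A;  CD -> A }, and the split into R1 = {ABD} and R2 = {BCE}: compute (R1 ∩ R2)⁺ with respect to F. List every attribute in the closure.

BE

R1 ∩ R2 = {B}.
B → E applies, adding E
Closure: {BE}.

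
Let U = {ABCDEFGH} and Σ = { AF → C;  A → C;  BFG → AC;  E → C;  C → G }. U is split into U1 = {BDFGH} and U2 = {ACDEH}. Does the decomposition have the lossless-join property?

No

Common attributes: U1 ∩ U2 = {DH}.
No dependency enlarges {DH}, so (DH)⁺ = {DH}.
The closure contains neither all of U1 = {BDFGH} nor all of U2 = {ACDEH}, so the common attributes are not a superkey of either fragment. The join is lossy.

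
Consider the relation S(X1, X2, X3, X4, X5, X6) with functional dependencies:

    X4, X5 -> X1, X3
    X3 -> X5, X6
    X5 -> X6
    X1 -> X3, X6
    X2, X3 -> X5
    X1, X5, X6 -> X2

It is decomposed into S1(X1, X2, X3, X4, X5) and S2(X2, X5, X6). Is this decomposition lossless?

Yes

Common attributes: S1 ∩ S2 = {X2, X5}.
Closure of {X2, X5}: X5 → X6 applies, adding X6. So (X2, X5)⁺ = {X2, X5, X6}.
This closure contains every attribute of S2, so S1 ∩ S2 → S2. The join is lossless.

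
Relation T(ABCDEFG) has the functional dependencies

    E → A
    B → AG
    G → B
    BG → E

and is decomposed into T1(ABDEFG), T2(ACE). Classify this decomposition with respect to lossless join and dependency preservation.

lossy but dependency-preserving

Lossless test: (AE)⁺ = {AE}, which is a superkey of neither fragment — lossy.
Dependency preservation: every FD's attributes lie within a single fragment, so each can be enforced locally — preserved.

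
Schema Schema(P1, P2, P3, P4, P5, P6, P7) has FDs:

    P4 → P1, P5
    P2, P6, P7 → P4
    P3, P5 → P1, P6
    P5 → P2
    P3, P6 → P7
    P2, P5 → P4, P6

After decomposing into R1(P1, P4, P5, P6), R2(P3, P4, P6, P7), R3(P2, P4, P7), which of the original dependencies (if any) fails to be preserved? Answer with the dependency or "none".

P2, P6, P7 → P4

Check P2, P6, P7 → P4: no single fragment contains all of {P2, P4, P6, P7}, and the restricted closure of {P2, P6, P7} across the fragments never reaches {P4}.
P4 → P1, P5 is preserved.
P3, P5 → P1, P6 is preserved.
P5 → P2 is preserved.
P3, P6 → P7 is preserved.
P2, P5 → P4, P6 is preserved.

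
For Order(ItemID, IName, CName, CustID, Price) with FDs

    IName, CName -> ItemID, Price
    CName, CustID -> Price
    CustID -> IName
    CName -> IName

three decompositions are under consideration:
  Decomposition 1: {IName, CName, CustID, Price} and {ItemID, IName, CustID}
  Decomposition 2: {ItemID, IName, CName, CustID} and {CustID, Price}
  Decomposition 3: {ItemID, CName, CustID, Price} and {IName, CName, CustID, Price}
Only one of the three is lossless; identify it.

Decomposition 1: common = {IName, CustID}, closure = {IName, CustID} → lossy.
Decomposition 2: common = {CustID}, closure = {IName, CustID} → lossy.
Decomposition 3: common = {CName, CustID, Price}, closure = {ItemID, IName, CName, CustID, Price} → lossless.

Decomposition 3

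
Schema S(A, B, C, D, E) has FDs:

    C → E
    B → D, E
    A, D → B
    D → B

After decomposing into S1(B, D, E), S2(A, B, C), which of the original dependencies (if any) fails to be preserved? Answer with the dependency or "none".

C → E

Check C → E: no single fragment contains all of {C, E}, and the restricted closure of {C} across the fragments never reaches {E}.
B → D, E is preserved.
A, D → B is preserved.
D → B is preserved.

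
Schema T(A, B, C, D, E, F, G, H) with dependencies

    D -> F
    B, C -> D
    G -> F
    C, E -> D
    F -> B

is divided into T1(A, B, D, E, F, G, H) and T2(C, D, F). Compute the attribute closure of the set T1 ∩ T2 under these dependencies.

B, D, F

T1 ∩ T2 = {D, F}.
F → B applies, adding B
Closure: {B, D, F}.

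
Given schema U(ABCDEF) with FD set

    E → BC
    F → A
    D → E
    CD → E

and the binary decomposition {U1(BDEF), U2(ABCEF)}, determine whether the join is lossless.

Yes

Common attributes: U1 ∩ U2 = {BEF}.
Closure of {BEF}: E → BC applies, adding C; F → A applies, adding A. So (BEF)⁺ = {ABCEF}.
This closure contains every attribute of U2, so U1 ∩ U2 → U2. The join is lossless.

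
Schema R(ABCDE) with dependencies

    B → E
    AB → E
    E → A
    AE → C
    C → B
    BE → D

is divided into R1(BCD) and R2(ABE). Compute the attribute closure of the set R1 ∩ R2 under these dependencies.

ABCDE

R1 ∩ R2 = {B}.
B → E applies, adding E
E → A applies, adding A
AE → C applies, adding C
BE → D applies, adding D
Closure: {ABCDE}.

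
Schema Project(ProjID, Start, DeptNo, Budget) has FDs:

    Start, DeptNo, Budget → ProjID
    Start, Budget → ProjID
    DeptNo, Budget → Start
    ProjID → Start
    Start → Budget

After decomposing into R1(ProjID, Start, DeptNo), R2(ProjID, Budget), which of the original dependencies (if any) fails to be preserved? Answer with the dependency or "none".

DeptNo, Budget → Start

Check DeptNo, Budget → Start: no single fragment contains all of {Start, DeptNo, Budget}, and the restricted closure of {DeptNo, Budget} across the fragments never reaches {Start}.
Start, DeptNo, Budget → ProjID is preserved.
Start, Budget → ProjID is preserved.
ProjID → Start is preserved.
Start → Budget is preserved.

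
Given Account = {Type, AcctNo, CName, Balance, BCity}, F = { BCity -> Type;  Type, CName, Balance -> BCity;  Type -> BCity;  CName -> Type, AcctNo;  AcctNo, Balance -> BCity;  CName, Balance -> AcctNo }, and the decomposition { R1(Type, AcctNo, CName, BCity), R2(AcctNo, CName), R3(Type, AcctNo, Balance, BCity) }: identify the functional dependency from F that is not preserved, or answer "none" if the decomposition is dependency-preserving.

none

BCity → Type lies within R1.
Type, CName, Balance → BCity: restricted closure across fragments reaches BCity.
Type → BCity lies within R1.
CName → Type, AcctNo lies within R1.
AcctNo, Balance → BCity lies within R3.
CName, Balance → AcctNo: restricted closure across fragments reaches AcctNo.
Every dependency is enforceable on the fragments, so the decomposition is dependency-preserving.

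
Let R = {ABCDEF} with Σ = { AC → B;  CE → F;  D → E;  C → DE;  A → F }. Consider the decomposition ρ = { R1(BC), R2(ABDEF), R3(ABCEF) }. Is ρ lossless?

No

Chase test. Columns are ABCDEF; row i has aⱼ where attribute j ∈ Ri, else bᵢⱼ.
Initial tableau (one row per fragment):
  row 1: b11 a2 a3 b14 b15 b16
  row 2: a1 a2 b23 a4 a5 a6
  row 3: a1 a2 a3 b34 a5 a6
Rows 1 and 3 agree on C; apply C→DE and equate their DE entries.
Rows 1 and 3 agree on CE; apply CE→F and equate their F entries.
No row becomes fully distinguished — the join is lossy.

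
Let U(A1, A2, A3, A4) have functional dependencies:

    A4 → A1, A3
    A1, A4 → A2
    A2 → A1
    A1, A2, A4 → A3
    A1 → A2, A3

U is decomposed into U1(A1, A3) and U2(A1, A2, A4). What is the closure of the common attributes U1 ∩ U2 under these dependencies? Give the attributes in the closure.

U1 ∩ U2 = {A1}.
A1 → A2, A3 applies, adding A2, A3
Closure: {A1, A2, A3}.

A1, A2, A3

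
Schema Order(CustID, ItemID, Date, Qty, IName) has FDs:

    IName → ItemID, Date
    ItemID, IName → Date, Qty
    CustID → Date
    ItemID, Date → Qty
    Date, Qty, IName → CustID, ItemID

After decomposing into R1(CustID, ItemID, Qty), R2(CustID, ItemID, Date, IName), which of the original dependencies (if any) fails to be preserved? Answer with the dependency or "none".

ItemID, Date → Qty

Check ItemID, Date → Qty: no single fragment contains all of {ItemID, Date, Qty}, and the restricted closure of {ItemID, Date} across the fragments never reaches {Qty}.
IName → ItemID, Date is preserved.
ItemID, IName → Date, Qty is preserved.
CustID → Date is preserved.
Date, Qty, IName → CustID, ItemID is preserved.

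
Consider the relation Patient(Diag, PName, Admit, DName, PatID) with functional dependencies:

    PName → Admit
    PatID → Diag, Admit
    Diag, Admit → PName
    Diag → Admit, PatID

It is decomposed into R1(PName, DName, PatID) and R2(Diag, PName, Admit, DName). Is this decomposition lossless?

Common attributes: R1 ∩ R2 = {PName, DName}.
Closure of {PName, DName}: PName → Admit applies, adding Admit. So (PName, DName)⁺ = {PName, Admit, DName}.
The closure contains neither all of R1 = {PName, DName, PatID} nor all of R2 = {Diag, PName, Admit, DName}, so the common attributes are not a superkey of either fragment. The join is lossy.

No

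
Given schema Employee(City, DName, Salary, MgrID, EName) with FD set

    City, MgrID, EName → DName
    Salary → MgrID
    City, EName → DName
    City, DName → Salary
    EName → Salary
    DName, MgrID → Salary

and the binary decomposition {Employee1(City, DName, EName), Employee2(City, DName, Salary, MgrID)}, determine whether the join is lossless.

Common attributes: Employee1 ∩ Employee2 = {City, DName}.
Closure of {City, DName}: City, DName → Salary applies, adding Salary; Salary → MgrID applies, adding MgrID. So (City, DName)⁺ = {City, DName, Salary, MgrID}.
This closure contains every attribute of Employee2, so Employee1 ∩ Employee2 → Employee2. The join is lossless.

Yes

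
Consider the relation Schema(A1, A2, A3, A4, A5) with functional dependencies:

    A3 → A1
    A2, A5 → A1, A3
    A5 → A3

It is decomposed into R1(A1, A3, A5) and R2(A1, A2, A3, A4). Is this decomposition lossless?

No

Common attributes: R1 ∩ R2 = {A1, A3}.
No dependency enlarges {A1, A3}, so (A1, A3)⁺ = {A1, A3}.
The closure contains neither all of R1 = {A1, A3, A5} nor all of R2 = {A1, A2, A3, A4}, so the common attributes are not a superkey of either fragment. The join is lossy.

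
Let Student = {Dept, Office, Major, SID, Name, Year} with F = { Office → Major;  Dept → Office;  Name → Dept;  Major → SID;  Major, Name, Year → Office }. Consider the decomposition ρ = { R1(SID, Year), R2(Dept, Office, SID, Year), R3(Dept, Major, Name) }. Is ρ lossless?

No

Chase test. Columns are Dept, Office, Major, SID, Name, Year; row i has aⱼ where attribute j ∈ Ri, else bᵢⱼ.
Initial tableau (one row per fragment):
  row 1: b11 b12 b13 a4 b15 a6
  row 2: a1 a2 b23 a4 b25 a6
  row 3: a1 b32 a3 b34 a5 b36
Rows 2 and 3 agree on Dept; apply Dept→Office and equate their Office entries.
Rows 2 and 3 agree on Office; apply Office→Major and equate their Major entries.
Rows 2 and 3 agree on Major; apply Major→SID and equate their SID entries.
No row becomes fully distinguished — the join is lossy.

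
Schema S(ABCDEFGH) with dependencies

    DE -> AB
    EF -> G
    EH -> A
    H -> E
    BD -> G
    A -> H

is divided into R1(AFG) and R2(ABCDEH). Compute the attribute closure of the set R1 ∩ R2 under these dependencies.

AEH

R1 ∩ R2 = {A}.
A → H applies, adding H
H → E applies, adding E
Closure: {AEH}.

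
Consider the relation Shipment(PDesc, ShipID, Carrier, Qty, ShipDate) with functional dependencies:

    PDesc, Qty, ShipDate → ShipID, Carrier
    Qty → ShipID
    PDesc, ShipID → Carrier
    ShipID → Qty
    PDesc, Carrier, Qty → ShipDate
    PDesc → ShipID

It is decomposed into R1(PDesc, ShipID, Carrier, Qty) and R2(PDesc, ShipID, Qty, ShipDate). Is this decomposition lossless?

Common attributes: R1 ∩ R2 = {PDesc, ShipID, Qty}.
Closure of {PDesc, ShipID, Qty}: PDesc, ShipID → Carrier applies, adding Carrier; PDesc, Carrier, Qty → ShipDate applies, adding ShipDate. So (PDesc, ShipID, Qty)⁺ = {PDesc, ShipID, Carrier, Qty, ShipDate}.
This closure contains every attribute of R1, so R1 ∩ R2 → R1. The join is lossless.

Yes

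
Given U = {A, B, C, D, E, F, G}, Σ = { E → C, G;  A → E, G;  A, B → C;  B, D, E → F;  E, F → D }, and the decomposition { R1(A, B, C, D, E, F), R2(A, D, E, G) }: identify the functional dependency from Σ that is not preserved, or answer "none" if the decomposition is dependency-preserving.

none

E → C, G: restricted closure across fragments reaches C, G.
A → E, G lies within R2.
A, B → C lies within R1.
B, D, E → F lies within R1.
E, F → D lies within R1.
Every dependency is enforceable on the fragments, so the decomposition is dependency-preserving.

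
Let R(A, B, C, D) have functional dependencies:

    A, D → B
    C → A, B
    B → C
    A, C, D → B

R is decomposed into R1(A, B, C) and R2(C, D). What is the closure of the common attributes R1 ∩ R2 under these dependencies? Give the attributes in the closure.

R1 ∩ R2 = {C}.
C → A, B applies, adding A, B
Closure: {A, B, C}.

A, B, C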